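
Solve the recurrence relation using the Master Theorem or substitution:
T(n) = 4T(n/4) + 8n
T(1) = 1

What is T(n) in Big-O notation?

By Master Theorem: a=4, b=4, f(n)=8n. Since log_4(4) = 1 and f(n) = Θ(n^1), Case 2 applies. T(n) = O(n log n).

Answer: O(n log n)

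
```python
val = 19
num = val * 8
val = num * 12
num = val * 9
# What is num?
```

Trace:
`val = 19` → val = 19
`num = val * 8` → num = 152
`val = num * 12` → val = 1824
`num = val * 9` → num = 16416
So num = 16416

Answer: 16416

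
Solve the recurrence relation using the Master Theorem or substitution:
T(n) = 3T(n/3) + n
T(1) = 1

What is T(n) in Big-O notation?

By Master Theorem: a=3, b=3, f(n)=n. Since log_3(3) = 1 and f(n) = Θ(n^1), Case 2 applies. T(n) = O(n log n).

Answer: O(n log n)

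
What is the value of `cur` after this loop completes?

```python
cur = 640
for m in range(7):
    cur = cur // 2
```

Halve 7 times: 640 // 2^7 = 5
`cur` takes the values: 640 → 320 → 160 → 80 → 40 → 20 → 10 → 5

Answer: 5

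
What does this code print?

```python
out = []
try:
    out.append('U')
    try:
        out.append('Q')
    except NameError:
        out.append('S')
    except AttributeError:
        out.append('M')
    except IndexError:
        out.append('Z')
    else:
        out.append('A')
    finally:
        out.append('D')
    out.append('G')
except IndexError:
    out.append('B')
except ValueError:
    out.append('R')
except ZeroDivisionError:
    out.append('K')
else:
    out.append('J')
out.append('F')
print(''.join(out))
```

Execution trace: 'U' (try body) → 'Q' (inner try body, no exception) → 'A' (inner else) → 'D' (inner finally) → 'G' (try body, no exception) → 'J' (else) → 'F' (after the try/except). Output: UQADGJF

Answer: UQADGJF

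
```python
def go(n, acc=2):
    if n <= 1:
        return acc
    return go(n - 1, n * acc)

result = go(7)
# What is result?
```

Accumulator trace (n, acc): (7, 2) -> (6, 14) -> (5, 84) -> (4, 420) -> (3, 1680) -> (2, 5040) -> (1, 10080) -> return 10080

Answer: 10080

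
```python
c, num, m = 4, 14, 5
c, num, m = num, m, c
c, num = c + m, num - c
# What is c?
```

Trace:
`c, num, m = 4, 14, 5` → c = 4; num = 14; m = 5
`c, num, m = num, m, c` → c = 14; num = 5; m = 4
`c, num = c + m, num - c` → c = 18; num = -9
So c = 18

Answer: 18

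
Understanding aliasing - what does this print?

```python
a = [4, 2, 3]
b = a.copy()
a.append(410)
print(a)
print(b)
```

Key concept: list.copy() creates independent copy.
Step by step:
`a = [4, 2, 3]` → a = [4, 2, 3]
`b = a.copy()` → b = [4, 2, 3]
`a.append(410)` → a = [4, 2, 3, 410]
`print(a)` → prints [4, 2, 3, 410]
`print(b)` → prints [4, 2, 3]

Answer:
[4, 2, 3, 410]
[4, 2, 3]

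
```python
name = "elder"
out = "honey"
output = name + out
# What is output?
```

Trace:
`name = "elder"` → name = 'elder'
`out = "honey"` → out = 'honey'
`output = name + out` → output = 'elderhoney'
So output = 'elderhoney'

Answer: 'elderhoney'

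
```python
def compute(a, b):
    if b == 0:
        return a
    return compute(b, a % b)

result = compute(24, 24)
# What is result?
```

compute(24, 24) -> compute(24, 0) -> 24

Answer: 24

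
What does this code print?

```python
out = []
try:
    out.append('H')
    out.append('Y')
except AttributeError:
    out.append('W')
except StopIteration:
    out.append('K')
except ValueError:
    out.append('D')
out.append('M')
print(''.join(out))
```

Execution trace: 'H' (try body) → 'Y' (try body, no exception) → 'M' (after the try/except). Output: HYM

Answer: HYM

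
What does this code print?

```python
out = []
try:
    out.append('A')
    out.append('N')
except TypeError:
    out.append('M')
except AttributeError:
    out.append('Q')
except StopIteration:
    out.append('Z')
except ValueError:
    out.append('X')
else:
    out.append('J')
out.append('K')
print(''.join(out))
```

Execution trace: 'A' (try body) → 'N' (try body, no exception) → 'J' (else) → 'K' (after the try/except). Output: ANJK

Answer: ANJK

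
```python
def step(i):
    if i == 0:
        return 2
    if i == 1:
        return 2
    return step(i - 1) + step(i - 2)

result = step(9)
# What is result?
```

Build up from base cases: step(0)=2, step(1)=2, step(2)=4, step(3)=6, step(4)=10, step(5)=16, step(6)=26, ..., step(9)=110

Answer: 110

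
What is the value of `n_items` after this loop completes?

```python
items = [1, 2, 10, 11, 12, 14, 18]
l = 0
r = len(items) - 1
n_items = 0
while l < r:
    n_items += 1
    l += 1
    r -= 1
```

Iterations until pointers meet (list length 7)
`n_items` takes the values: 0 → 1 → 2 → 3

Answer: 3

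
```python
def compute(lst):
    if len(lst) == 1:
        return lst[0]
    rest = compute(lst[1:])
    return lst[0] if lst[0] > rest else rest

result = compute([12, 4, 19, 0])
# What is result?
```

Recursive max over [12, 4, 19, 0] = 19

Answer: 19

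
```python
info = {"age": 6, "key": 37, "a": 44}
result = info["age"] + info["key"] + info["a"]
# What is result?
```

Trace:
`info = {"age": 6, "key": 37, "a": 44}` → info = {'age': 6, 'key': 37, 'a': 44}
`result = info["age"] + info["key"] + info["a"]` → result = 87
So result = 87

Answer: 87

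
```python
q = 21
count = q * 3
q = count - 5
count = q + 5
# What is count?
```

Trace:
`q = 21` → q = 21
`count = q * 3` → count = 63
`q = count - 5` → q = 58
`count = q + 5` → count = 63
So count = 63

Answer: 63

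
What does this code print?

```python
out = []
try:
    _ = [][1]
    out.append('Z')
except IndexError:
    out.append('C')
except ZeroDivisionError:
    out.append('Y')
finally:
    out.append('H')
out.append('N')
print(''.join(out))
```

Execution trace: 'C' (except IndexError) → 'H' (finally) → 'N' (after the try/except). Output: CHN

Answer: CHN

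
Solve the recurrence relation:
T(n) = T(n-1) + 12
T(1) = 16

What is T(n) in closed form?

Unrolling: T(n) = T(1) + 12·(n-1) = 16 + 12(n-1) = 12n + 4.

Answer: T(n) = 12n + 4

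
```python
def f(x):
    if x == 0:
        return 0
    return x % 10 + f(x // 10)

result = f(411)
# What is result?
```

Sum of digits of 411: 1 + 1 + 4 = 6

Answer: 6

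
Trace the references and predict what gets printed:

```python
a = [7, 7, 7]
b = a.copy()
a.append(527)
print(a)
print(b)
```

Key concept: list.copy() creates independent copy.
Step by step:
`a = [7, 7, 7]` → a = [7, 7, 7]
`b = a.copy()` → b = [7, 7, 7]
`a.append(527)` → a = [7, 7, 7, 527]
`print(a)` → prints [7, 7, 7, 527]
`print(b)` → prints [7, 7, 7]

Answer:
[7, 7, 7, 527]
[7, 7, 7]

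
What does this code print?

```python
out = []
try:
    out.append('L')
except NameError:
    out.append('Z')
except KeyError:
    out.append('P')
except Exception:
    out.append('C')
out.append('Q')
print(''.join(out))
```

Execution trace: 'L' (try body, no exception) → 'Q' (after the try/except). Output: LQ

Answer: LQ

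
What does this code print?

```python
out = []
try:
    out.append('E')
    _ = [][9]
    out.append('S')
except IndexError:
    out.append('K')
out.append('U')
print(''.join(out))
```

Execution trace: 'E' (try body) → 'K' (except IndexError) → 'U' (after the try/except). Output: EKU

Answer: EKU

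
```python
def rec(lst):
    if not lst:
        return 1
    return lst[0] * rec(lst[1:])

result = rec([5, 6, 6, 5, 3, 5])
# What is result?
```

Product over [5, 6, 6, 5, 3, 5] = 5 * 6 * 6 * 5 * 3 * 5 = 13500

Answer: 13500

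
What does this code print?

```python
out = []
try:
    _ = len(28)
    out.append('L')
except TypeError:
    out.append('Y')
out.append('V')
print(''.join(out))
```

Execution trace: 'Y' (except TypeError) → 'V' (after the try/except). Output: YV

Answer: YV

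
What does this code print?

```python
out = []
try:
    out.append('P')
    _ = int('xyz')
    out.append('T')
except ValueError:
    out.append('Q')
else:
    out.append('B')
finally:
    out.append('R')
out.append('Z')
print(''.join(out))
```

Execution trace: 'P' (try body) → 'Q' (except ValueError) → 'R' (finally) → 'Z' (after the try/except). Output: PQRZ

Answer: PQRZ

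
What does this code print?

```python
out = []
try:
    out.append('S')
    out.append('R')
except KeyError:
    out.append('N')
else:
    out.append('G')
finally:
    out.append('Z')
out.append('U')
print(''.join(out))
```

Execution trace: 'S' (try body) → 'R' (try body, no exception) → 'G' (else) → 'Z' (finally) → 'U' (after the try/except). Output: SRGZU

Answer: SRGZU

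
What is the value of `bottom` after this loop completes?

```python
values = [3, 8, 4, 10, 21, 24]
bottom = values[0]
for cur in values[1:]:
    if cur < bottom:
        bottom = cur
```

Minimum of [3, 8, 4, 10, 21, 24]
`bottom` takes the values: 3

Answer: 3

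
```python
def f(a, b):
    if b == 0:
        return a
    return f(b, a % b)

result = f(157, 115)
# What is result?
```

f(157, 115) -> f(115, 42) -> f(42, 31) -> f(31, 11) -> f(11, 9) -> f(9, 2) -> f(2, 1) -> f(1, 0) -> 1

Answer: 1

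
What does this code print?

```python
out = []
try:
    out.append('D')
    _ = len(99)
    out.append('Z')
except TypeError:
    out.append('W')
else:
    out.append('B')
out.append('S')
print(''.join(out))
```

Execution trace: 'D' (try body) → 'W' (except TypeError) → 'S' (after the try/except). Output: DWS

Answer: DWS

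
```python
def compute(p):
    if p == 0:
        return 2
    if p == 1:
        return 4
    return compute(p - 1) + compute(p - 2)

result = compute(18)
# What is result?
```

Build up from base cases: compute(0)=2, compute(1)=4, compute(2)=6, compute(3)=10, compute(4)=16, compute(5)=26, compute(6)=42, ..., compute(18)=13530

Answer: 13530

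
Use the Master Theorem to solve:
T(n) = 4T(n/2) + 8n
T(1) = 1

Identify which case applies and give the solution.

a=4, b=2, f(n)=8n. log_2(4) = 2. Since c=1 < 2, Case 1 applies: T(n) = Θ(n^log_b(a)) = O(n^2).

Answer: O(n^2) - Case 1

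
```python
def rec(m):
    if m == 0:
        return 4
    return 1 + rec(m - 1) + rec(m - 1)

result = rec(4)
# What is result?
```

rec(m) = 1 + 2·rec(m-1), rec(0)=4. Closed form: (4+1)·2^4 - 1 = 79.

Answer: 79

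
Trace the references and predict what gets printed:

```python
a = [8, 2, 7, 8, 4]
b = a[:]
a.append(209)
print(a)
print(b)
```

Key concept: slice [:] creates copy.
Step by step:
`a = [8, 2, 7, 8, 4]` → a = [8, 2, 7, 8, 4]
`b = a[:]` → b = [8, 2, 7, 8, 4]
`a.append(209)` → a = [8, 2, 7, 8, 4, 209]
`print(a)` → prints [8, 2, 7, 8, 4, 209]
`print(b)` → prints [8, 2, 7, 8, 4]

Answer:
[8, 2, 7, 8, 4, 209]
[8, 2, 7, 8, 4]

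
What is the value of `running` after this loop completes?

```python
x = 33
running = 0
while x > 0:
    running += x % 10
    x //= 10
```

Sum digits of 33
`running` takes the values: 0 → 3 → 6

Answer: 6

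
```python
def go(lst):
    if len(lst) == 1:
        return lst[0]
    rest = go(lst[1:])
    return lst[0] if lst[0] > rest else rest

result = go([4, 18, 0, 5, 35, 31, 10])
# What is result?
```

Recursive max over [4, 18, 0, 5, 35, 31, 10] = 35

Answer: 35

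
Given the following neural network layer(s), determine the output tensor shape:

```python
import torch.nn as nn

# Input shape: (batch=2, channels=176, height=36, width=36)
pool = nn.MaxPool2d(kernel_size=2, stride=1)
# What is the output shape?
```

Input: (2, 176, 36, 36) -> Output: (2, 176, 35, 35)

Answer: (2, 176, 35, 35)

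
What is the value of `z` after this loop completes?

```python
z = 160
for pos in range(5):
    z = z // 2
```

Halve 5 times: 160 // 2^5 = 5
`z` takes the values: 160 → 80 → 40 → 20 → 10 → 5

Answer: 5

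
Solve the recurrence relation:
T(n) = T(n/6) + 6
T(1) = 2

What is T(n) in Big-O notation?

Each step divides n by 6 and adds 6. After log_6(n) steps we reach T(1)=2. So T(n) = 6·log_6(n) + 2 = O(log n).

Answer: O(log n)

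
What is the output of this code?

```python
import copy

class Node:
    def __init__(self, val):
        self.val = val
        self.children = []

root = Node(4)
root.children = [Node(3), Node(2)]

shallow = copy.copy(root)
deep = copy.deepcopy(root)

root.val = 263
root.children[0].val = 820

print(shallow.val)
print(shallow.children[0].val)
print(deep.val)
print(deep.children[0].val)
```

Key concept: deep copy with custom objects.
Step by step:
`root = Node(4)` → root = Node(val=4, children=[])
`root.children = [Node(3), Node(2)]` → root = Node(val=4, children=[Node(val=3, children=[]), Node(val=2, children=[])])
`shallow = copy.copy(root)` → shallow = Node(val=4, children=[Node(val=3, children=[]), Node(val=2, children=[])])
`deep = copy.deepcopy(root)` → deep = Node(val=4, children=[Node(val=3, children=[]), Node(val=2, children=[])])
`root.val = 263` → root = Node(val=263, children=[Node(val=3, children=[]), Node(val=2, children=[])])
`root.children[0].val = 820` → root = Node(val=263, children=[Node(val=820, children=[]), Node(val=2, children=[])]); shallow = Node(val=4, children=[Node(val=820, children=[]), Node(val=2, children=[])])
`print(shallow.val)` → prints 4
`print(shallow.children[0].val)` → prints 820
`print(deep.val)` → prints 4
`print(deep.children[0].val)` → prints 3

Answer:
4
820
4
3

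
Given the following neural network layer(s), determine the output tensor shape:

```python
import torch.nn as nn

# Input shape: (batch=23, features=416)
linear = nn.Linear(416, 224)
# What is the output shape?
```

Input: (23, 416) -> Output: (23, 224)

Answer: (23, 224)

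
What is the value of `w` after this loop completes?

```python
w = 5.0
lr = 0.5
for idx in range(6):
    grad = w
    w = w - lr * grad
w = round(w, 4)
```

Gradient descent: w = 5.0 * (1 - 0.5)^6
`w` takes the values: 5.0 → 2.5 → 1.25 → 0.625 → 0.3125 → 0.15625 → 0.078125 → 0.0781

Answer: 0.0781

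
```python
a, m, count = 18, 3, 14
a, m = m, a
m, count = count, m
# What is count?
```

Trace:
`a, m, count = 18, 3, 14` → a = 18; m = 3; count = 14
`a, m = m, a` → a = 3; m = 18
`m, count = count, m` → m = 14; count = 18
So count = 18

Answer: 18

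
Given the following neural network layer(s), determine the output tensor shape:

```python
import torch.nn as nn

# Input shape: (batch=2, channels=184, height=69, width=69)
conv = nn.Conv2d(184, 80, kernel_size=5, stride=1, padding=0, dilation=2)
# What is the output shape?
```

Input: (2, 184, 69, 69) -> Output: (2, 80, 61, 61)

Answer: (2, 80, 61, 61)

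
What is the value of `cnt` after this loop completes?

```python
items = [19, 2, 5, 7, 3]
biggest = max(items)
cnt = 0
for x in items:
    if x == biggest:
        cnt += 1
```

Count of max value 19 in [19, 2, 5, 7, 3]
`cnt` takes the values: 0 → 1

Answer: 1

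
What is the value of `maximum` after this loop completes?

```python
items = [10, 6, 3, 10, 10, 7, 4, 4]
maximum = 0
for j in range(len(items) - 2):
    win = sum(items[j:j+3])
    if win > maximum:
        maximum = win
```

Max sum of 3-element window in [10, 6, 3, 10, 10, 7, 4, 4]
`maximum` takes the values: 0 → 19 → 23 → 27

Answer: 27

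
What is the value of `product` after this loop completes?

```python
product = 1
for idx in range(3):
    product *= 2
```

2^3 = 8
`product` takes the values: 1 → 2 → 4 → 8

Answer: 8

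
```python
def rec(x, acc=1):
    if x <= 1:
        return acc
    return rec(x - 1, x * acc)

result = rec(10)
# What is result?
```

Accumulator trace (n, acc): (10, 1) -> (9, 10) -> (8, 90) -> (7, 720) -> (6, 5040) -> (5, 30240) -> (4, 151200) -> (3, 604800) -> (2, 1814400) -> (1, 3628800) -> return 3628800

Answer: 3628800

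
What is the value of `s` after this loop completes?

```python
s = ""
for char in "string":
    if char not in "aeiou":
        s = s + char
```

Remove vowels from 'string'
`s` takes the values: "" → "s" → "st" → "str" → "strn" → "strng"

Answer: "strng"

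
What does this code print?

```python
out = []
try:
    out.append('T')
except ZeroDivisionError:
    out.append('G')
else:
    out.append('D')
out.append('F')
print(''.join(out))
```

Execution trace: 'T' (try body, no exception) → 'D' (else) → 'F' (after the try/except). Output: TDF

Answer: TDF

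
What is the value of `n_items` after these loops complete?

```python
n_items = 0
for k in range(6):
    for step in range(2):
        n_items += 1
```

6 * 2 = 12
`n_items` takes the values: 0 → 1 → 2 → 3 → 4 → 5 → 6 → 7 → 8 → 9 → 10 → 11 → 12

Answer: 12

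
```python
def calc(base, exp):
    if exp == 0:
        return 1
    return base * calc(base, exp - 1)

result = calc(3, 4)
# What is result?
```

calc(3, 4) = 3 * 3 * 3 * 3 = 81

Answer: 81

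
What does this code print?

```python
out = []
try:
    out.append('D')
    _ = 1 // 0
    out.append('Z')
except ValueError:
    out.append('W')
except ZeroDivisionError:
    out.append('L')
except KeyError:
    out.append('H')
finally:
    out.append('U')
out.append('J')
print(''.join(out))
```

Execution trace: 'D' (try body) → 'L' (except ZeroDivisionError) → 'U' (finally) → 'J' (after the try/except). Output: DLUJ

Answer: DLUJ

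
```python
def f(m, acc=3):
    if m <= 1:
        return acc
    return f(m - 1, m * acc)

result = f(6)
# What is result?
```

Accumulator trace (n, acc): (6, 3) -> (5, 18) -> (4, 90) -> (3, 360) -> (2, 1080) -> (1, 2160) -> return 2160

Answer: 2160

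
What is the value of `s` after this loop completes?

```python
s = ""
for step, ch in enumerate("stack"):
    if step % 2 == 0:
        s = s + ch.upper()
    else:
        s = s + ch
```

Uppercase even positions in 'stack'
`s` takes the values: "" → "S" → "St" → "StA" → "StAc" → "StAcK"

Answer: "StAcK"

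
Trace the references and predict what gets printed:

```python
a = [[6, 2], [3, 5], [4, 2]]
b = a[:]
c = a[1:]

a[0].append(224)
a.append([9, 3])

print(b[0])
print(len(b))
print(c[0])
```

Key concept: slice with nested mutation.
Step by step:
`a = [[6, 2], [3, 5], [4, 2]]` → a = [[6, 2], [3, 5], [4, 2]]
`b = a[:]` → b = [[6, 2], [3, 5], [4, 2]]
`c = a[1:]` → c = [[3, 5], [4, 2]]
`a[0].append(224)` → a = [[6, 2, 224], [3, 5], [4, 2]]; b = [[6, 2, 224], [3, 5], [4, 2]]
`a.append([9, 3])` → a = [[6, 2, 224], [3, 5], [4, 2], [9, 3]]
`print(b[0])` → prints [6, 2, 224]
`print(len(b))` → prints 3
`print(c[0])` → prints [3, 5]

Answer:
[6, 2, 224]
3
[3, 5]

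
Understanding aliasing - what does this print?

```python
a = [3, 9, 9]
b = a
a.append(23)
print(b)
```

Key concept: basic list aliasing.
Step by step:
`a = [3, 9, 9]` → a = [3, 9, 9]
`b = a` → b = [3, 9, 9] (same object as a)
`a.append(23)` → a = [3, 9, 9, 23] (same object as b); b = [3, 9, 9, 23] (same object as a)
`print(b)` → prints [3, 9, 9, 23]

Answer: [3, 9, 9, 23]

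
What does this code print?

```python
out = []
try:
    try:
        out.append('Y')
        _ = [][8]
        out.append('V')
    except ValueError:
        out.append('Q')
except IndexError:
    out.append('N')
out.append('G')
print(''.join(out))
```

Execution trace: 'Y' (inner try body) → 'N' (outer except IndexError) → 'G' (after the try/except). Output: YNG

Answer: YNG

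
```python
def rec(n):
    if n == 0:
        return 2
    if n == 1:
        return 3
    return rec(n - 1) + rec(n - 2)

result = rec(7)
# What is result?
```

Build up from base cases: rec(0)=2, rec(1)=3, rec(2)=5, rec(3)=8, rec(4)=13, rec(5)=21, rec(6)=34, ..., rec(7)=55

Answer: 55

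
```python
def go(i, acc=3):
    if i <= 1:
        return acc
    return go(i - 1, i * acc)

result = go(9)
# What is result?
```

Accumulator trace (n, acc): (9, 3) -> (8, 27) -> (7, 216) -> (6, 1512) -> (5, 9072) -> (4, 45360) -> (3, 181440) -> (2, 544320) -> (1, 1088640) -> return 1088640

Answer: 1088640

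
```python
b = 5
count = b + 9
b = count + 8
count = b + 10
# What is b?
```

Trace:
`b = 5` → b = 5
`count = b + 9` → count = 14
`b = count + 8` → b = 22
`count = b + 10` → count = 32
So b = 22

Answer: 22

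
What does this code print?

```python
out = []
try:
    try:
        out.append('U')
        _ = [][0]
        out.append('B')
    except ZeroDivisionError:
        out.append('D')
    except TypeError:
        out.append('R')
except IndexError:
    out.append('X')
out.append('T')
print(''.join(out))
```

Execution trace: 'U' (try body) → 'X' (outer except IndexError) → 'T' (after the try/except). Output: UXT

Answer: UXT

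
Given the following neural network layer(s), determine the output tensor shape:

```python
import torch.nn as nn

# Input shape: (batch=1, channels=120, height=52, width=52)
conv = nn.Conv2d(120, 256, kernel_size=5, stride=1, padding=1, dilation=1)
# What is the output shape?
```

Input: (1, 120, 52, 52) -> Output: (1, 256, 50, 50)

Answer: (1, 256, 50, 50)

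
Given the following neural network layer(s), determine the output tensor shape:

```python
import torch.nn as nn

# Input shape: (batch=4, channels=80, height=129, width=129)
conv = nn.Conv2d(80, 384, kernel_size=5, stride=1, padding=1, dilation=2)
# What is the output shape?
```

Input: (4, 80, 129, 129) -> Output: (4, 384, 123, 123)

Answer: (4, 384, 123, 123)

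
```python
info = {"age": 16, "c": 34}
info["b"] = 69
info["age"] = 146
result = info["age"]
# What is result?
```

Trace:
`info = {"age": 16, "c": 34}` → info = {'age': 16, 'c': 34}
`info["b"] = 69` → info = {'age': 16, 'c': 34, 'b': 69}
`info["age"] = 146` → info = {'age': 146, 'c': 34, 'b': 69}
`result = info["age"]` → result = 146
So result = 146

Answer: 146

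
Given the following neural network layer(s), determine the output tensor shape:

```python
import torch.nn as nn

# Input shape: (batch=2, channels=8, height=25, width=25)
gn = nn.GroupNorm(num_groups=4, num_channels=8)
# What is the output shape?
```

Input: (2, 8, 25, 25) -> Output: (2, 8, 25, 25)

Answer: (2, 8, 25, 25)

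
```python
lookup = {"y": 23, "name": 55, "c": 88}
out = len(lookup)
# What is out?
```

Trace:
`lookup = {"y": 23, "name": 55, "c": 88}` → lookup = {'y': 23, 'name': 55, 'c': 88}
`out = len(lookup)` → out = 3
So out = 3

Answer: 3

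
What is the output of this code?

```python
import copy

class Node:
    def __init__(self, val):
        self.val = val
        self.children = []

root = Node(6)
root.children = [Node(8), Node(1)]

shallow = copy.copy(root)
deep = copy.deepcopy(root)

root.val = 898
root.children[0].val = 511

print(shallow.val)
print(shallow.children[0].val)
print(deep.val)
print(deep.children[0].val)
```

Key concept: deep copy with custom objects.
Step by step:
`root = Node(6)` → root = Node(val=6, children=[])
`root.children = [Node(8), Node(1)]` → root = Node(val=6, children=[Node(val=8, children=[]), Node(val=1, children=[])])
`shallow = copy.copy(root)` → shallow = Node(val=6, children=[Node(val=8, children=[]), Node(val=1, children=[])])
`deep = copy.deepcopy(root)` → deep = Node(val=6, children=[Node(val=8, children=[]), Node(val=1, children=[])])
`root.val = 898` → root = Node(val=898, children=[Node(val=8, children=[]), Node(val=1, children=[])])
`root.children[0].val = 511` → root = Node(val=898, children=[Node(val=511, children=[]), Node(val=1, children=[])]); shallow = Node(val=6, children=[Node(val=511, children=[]), Node(val=1, children=[])])
`print(shallow.val)` → prints 6
`print(shallow.children[0].val)` → prints 511
`print(deep.val)` → prints 6
`print(deep.children[0].val)` → prints 8

Answer:
6
511
6
8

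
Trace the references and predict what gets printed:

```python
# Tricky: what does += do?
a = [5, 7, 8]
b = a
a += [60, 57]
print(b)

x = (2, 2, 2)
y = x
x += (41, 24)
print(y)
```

Key concept: += behavior differs for mutable vs immutable.
Step by step:
`a = [5, 7, 8]` → a = [5, 7, 8]
`b = a` → b = [5, 7, 8] (same object as a)
`a += [60, 57]` → a = [5, 7, 8, 60, 57] (same object as b); b = [5, 7, 8, 60, 57] (same object as a)
`print(b)` → prints [5, 7, 8, 60, 57]
`x = (2, 2, 2)` → x = (2, 2, 2)
`y = x` → y = (2, 2, 2)
`x += (41, 24)` → x = (2, 2, 2, 41, 24)
`print(y)` → prints (2, 2, 2)

Answer:
[5, 7, 8, 60, 57]
(2, 2, 2)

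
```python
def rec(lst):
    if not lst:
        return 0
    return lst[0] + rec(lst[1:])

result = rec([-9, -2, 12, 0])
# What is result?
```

(-9) + (-2) + 12 + 0 + 0 = 1

Answer: 1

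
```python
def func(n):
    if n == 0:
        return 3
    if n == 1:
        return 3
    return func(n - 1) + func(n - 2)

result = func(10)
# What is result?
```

Build up from base cases: func(0)=3, func(1)=3, func(2)=6, func(3)=9, func(4)=15, func(5)=24, func(6)=39, ..., func(10)=267

Answer: 267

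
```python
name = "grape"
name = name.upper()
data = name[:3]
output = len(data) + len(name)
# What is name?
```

Trace:
`name = "grape"` → name = 'grape'
`name = name.upper()` → name = 'GRAPE'
`data = name[:3]` → data = 'GRA'
`output = len(data) + len(name)` → output = 8
So name = 'GRAPE'

Answer: 'GRAPE'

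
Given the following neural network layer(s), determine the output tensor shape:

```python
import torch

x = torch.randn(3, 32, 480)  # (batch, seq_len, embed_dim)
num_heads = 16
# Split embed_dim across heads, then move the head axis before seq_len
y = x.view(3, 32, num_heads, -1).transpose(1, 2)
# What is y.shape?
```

Input: (3, 32, 480) -> head_dim = 480 // 16 = 30; after view: (3, 32, 16, 30) -> after transpose(1, 2): (3, 16, 32, 30) -> Output: (3, 16, 32, 30)

Answer: (3, 16, 32, 30)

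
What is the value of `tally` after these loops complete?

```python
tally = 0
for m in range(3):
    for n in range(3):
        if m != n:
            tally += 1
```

3² - 3 (exclude diagonal)
`tally` takes the values: 0 → 1 → 2 → 3 → 4 → 5 → 6

Answer: 6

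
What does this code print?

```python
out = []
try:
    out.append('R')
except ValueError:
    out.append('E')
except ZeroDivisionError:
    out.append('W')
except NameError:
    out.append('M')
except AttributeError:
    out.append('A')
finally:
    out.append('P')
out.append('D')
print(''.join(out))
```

Execution trace: 'R' (try body, no exception) → 'P' (finally) → 'D' (after the try/except). Output: RPD

Answer: RPD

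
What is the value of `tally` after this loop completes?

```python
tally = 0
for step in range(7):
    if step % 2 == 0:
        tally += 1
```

Count numbers divisible by 2 in range(7)
`tally` takes the values: 0 → 1 → 2 → 3 → 4

Answer: 4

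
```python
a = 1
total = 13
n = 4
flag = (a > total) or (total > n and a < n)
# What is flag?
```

Trace:
`a = 1` → a = 1
`total = 13` → total = 13
`n = 4` → n = 4
`flag = (a > total) or (total > n and a < n)` → flag = True
So flag = True

Answer: True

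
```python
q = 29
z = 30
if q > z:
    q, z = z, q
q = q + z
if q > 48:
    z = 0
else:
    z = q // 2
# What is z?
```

Trace:
`q = 29` → q = 29
`z = 30` → z = 30
`if q > z: ...` → q > z is False → no variable changes
`q = q + z` → q = 59
`if q > 48: ...` → q > 48 is True → z = 0
So z = 0

Answer: 0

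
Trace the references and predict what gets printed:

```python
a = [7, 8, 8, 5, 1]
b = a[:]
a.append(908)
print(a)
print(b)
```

Key concept: slice [:] creates copy.
Step by step:
`a = [7, 8, 8, 5, 1]` → a = [7, 8, 8, 5, 1]
`b = a[:]` → b = [7, 8, 8, 5, 1]
`a.append(908)` → a = [7, 8, 8, 5, 1, 908]
`print(a)` → prints [7, 8, 8, 5, 1, 908]
`print(b)` → prints [7, 8, 8, 5, 1]

Answer:
[7, 8, 8, 5, 1, 908]
[7, 8, 8, 5, 1]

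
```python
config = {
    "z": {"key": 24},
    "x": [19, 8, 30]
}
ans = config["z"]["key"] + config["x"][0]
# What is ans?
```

Trace:
`config = { ...` → config = {'z': {'key': 24}, 'x': [19, 8, 30]}
`ans = config["z"]["key"] + config["x"][0]` → ans = 43
So ans = 43

Answer: 43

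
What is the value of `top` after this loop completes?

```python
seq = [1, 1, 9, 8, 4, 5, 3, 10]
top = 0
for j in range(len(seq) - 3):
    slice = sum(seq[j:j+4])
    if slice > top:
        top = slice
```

Max sum of 4-element window in [1, 1, 9, 8, 4, 5, 3, 10]
`top` takes the values: 0 → 19 → 22 → 26

Answer: 26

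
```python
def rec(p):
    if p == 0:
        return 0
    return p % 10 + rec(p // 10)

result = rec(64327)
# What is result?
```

Sum of digits of 64327: 7 + 2 + 3 + 4 + 6 = 22

Answer: 22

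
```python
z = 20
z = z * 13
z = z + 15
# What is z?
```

Trace:
`z = 20` → z = 20
`z = z * 13` → z = 260
`z = z + 15` → z = 275
So z = 275

Answer: 275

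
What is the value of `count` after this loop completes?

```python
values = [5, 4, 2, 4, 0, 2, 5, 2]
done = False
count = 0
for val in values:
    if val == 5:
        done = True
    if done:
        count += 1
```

Count elements after first 5 in [5, 4, 2, 4, 0, 2, 5, 2]
`count` takes the values: 0 → 1 → 2 → 3 → 4 → 5 → 6 → 7 → 8

Answer: 8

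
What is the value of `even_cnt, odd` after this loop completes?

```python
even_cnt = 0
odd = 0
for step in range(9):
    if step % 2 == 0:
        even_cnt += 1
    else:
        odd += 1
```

Count evens and odds in range(9)
`even_cnt, odd` takes the values: (0, 0) → (1, 0) → (1, 1) → (2, 1) → (2, 2) → (3, 2) → (3, 3) → (4, 3) → (4, 4) → (5, 4)

Answer: 5, 4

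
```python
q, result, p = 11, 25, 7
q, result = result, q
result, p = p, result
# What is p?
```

Trace:
`q, result, p = 11, 25, 7` → q = 11; result = 25; p = 7
`q, result = result, q` → q = 25; result = 11
`result, p = p, result` → result = 7; p = 11
So p = 11

Answer: 11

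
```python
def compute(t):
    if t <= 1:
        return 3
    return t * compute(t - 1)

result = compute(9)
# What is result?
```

compute(9) = 9 * 8 * 7 * 6 * 5 * 4 * 3 * 2 * 3 = 1088640

Answer: 1088640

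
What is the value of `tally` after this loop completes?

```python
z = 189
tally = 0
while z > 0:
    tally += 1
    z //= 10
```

Count digits by repeated division by 10
`tally` takes the values: 0 → 1 → 2 → 3

Answer: 3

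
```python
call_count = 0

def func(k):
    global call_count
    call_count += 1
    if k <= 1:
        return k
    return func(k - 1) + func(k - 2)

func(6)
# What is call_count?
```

Calls(k) = 1 + Calls(k-1) + Calls(k-2); Calls(0)=Calls(1)=1. For k=6 this gives 25.

Answer: 25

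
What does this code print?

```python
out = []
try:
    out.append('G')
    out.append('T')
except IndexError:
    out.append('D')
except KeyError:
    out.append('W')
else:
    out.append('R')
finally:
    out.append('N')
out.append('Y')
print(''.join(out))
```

Execution trace: 'G' (try body) → 'T' (try body, no exception) → 'R' (else) → 'N' (finally) → 'Y' (after the try/except). Output: GTRNY

Answer: GTRNY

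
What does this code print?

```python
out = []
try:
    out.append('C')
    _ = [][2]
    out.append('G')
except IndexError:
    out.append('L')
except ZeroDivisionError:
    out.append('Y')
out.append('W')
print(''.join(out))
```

Execution trace: 'C' (try body) → 'L' (except IndexError) → 'W' (after the try/except). Output: CLW

Answer: CLW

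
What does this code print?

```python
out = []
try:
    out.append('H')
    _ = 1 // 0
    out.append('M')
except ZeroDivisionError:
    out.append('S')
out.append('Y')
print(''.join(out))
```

Execution trace: 'H' (try body) → 'S' (except ZeroDivisionError) → 'Y' (after the try/except). Output: HSY

Answer: HSY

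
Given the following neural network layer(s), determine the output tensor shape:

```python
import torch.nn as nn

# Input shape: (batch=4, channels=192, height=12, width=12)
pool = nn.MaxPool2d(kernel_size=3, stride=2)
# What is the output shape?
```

Input: (4, 192, 12, 12) -> Output: (4, 192, 5, 5)

Answer: (4, 192, 5, 5)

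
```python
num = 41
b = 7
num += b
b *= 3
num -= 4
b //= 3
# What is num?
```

Trace:
`num = 41` → num = 41
`b = 7` → b = 7
`num += b` → num = 48
`b *= 3` → b = 21
`num -= 4` → num = 44
`b //= 3` → b = 7
So num = 44

Answer: 44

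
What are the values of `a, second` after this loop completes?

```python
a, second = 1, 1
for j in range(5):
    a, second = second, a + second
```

Fibonacci: after 5 iterations
`a, second` takes the values: (1, 1) → (1, 2) → (2, 3) → (3, 5) → (5, 8) → (8, 13)

Answer: 8, 13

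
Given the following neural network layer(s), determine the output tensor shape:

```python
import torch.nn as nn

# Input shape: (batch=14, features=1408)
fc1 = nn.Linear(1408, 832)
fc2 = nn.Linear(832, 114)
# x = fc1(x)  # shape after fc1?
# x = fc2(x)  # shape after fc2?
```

Input: (14, 1408) -> after fc1: (14, 832) -> Output: (14, 114)

Answer: (14, 114)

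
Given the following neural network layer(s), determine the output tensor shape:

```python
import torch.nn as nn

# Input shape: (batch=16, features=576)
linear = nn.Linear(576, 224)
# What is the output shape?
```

Input: (16, 576) -> Output: (16, 224)

Answer: (16, 224)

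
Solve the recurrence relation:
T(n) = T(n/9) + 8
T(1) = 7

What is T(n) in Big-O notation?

Each step divides n by 9 and adds 8. After log_9(n) steps we reach T(1)=7. So T(n) = 8·log_9(n) + 7 = O(log n).

Answer: O(log n)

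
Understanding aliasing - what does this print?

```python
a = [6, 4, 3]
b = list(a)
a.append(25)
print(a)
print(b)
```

Key concept: list() constructor creates copy.
Step by step:
`a = [6, 4, 3]` → a = [6, 4, 3]
`b = list(a)` → b = [6, 4, 3]
`a.append(25)` → a = [6, 4, 3, 25]
`print(a)` → prints [6, 4, 3, 25]
`print(b)` → prints [6, 4, 3]

Answer:
[6, 4, 3, 25]
[6, 4, 3]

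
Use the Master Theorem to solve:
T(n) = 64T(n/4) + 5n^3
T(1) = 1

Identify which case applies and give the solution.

a=64, b=4, f(n)=5n^3. log_4(64) = 3. Since c=3 = 3, Case 2 applies: T(n) = Θ(n^log_b(a) · log n) = O(n^3 log n).

Answer: O(n^3 log n) - Case 2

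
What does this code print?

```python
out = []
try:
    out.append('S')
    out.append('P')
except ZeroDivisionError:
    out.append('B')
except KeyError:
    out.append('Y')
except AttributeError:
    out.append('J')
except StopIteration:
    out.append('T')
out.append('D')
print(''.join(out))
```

Execution trace: 'S' (try body) → 'P' (try body, no exception) → 'D' (after the try/except). Output: SPD

Answer: SPD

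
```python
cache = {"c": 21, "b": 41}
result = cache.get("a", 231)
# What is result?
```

Trace:
`cache = {"c": 21, "b": 41}` → cache = {'c': 21, 'b': 41}
`result = cache.get("a", 231)` → result = 231
So result = 231

Answer: 231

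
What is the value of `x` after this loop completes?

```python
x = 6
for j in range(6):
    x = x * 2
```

Multiply by 2, 6 times: 6 * 2^6 = 384
`x` takes the values: 6 → 12 → 24 → 48 → 96 → 192 → 384

Answer: 384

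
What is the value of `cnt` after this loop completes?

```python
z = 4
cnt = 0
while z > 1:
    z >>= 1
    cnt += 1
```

Count right shifts until 1
`cnt` takes the values: 0 → 1 → 2

Answer: 2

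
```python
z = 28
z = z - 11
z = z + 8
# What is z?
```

Trace:
`z = 28` → z = 28
`z = z - 11` → z = 17
`z = z + 8` → z = 25
So z = 25

Answer: 25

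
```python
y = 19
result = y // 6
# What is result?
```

Trace:
`y = 19` → y = 19
`result = y // 6` → result = 3
So result = 3

Answer: 3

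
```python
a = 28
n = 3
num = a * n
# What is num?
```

Trace:
`a = 28` → a = 28
`n = 3` → n = 3
`num = a * n` → num = 84
So num = 84

Answer: 84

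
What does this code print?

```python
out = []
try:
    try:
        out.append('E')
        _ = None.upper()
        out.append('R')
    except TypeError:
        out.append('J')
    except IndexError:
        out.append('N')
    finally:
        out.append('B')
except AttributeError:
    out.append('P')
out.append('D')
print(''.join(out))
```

Execution trace: 'E' (try body) → 'B' (finally) → 'P' (outer except AttributeError) → 'D' (after the try/except). Output: EBPD

Answer: EBPD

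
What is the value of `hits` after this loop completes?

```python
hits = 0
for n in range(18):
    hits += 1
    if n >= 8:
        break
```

Loop breaks when n reaches 8, hits is 9
`hits` takes the values: 0 → 1 → 2 → 3 → 4 → 5 → 6 → 7 → 8 → 9

Answer: 9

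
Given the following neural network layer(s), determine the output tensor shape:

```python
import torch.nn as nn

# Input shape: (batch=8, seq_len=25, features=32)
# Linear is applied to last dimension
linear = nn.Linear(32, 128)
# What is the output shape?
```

Input: (8, 25, 32) -> Output: (8, 25, 128)

Answer: (8, 25, 128)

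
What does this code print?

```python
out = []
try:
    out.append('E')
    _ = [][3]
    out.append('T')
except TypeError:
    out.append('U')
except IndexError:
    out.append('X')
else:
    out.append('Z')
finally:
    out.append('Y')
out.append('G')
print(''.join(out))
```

Execution trace: 'E' (try body) → 'X' (except IndexError) → 'Y' (finally) → 'G' (after the try/except). Output: EXYG

Answer: EXYG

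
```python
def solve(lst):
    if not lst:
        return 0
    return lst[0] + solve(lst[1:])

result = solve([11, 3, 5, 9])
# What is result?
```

11 + 3 + 5 + 9 + 0 = 28

Answer: 28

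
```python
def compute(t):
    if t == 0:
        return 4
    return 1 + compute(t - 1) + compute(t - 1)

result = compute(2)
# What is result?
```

compute(t) = 1 + 2·compute(t-1), compute(0)=4. Closed form: (4+1)·2^2 - 1 = 19.

Answer: 19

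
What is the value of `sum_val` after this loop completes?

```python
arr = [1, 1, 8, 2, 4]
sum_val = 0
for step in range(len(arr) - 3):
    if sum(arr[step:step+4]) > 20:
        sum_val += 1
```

Count windows with sum > 20
`sum_val` takes the values: 0

Answer: 0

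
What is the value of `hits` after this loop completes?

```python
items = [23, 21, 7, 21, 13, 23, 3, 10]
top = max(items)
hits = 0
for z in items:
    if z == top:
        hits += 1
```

Count of max value 23 in [23, 21, 7, 21, 13, 23, 3, 10]
`hits` takes the values: 0 → 1 → 2

Answer: 2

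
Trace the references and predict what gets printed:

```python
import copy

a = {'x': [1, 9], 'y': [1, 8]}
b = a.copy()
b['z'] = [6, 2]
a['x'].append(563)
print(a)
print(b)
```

Key concept: shallow copy of dict with mutable values.
Step by step:
`a = {'x': [1, 9], 'y': [1, 8]}` → a = {'x': [1, 9], 'y': [1, 8]}
`b = a.copy()` → b = {'x': [1, 9], 'y': [1, 8]}
`b['z'] = [6, 2]` → b = {'x': [1, 9], 'y': [1, 8], 'z': [6, 2]}
`a['x'].append(563)` → a = {'x': [1, 9, 563], 'y': [1, 8]}; b = {'x': [1, 9, 563], 'y': [1, 8], 'z': [6, 2]}
`print(a)` → prints {'x': [1, 9, 563], 'y': [1, 8]}
`print(b)` → prints {'x': [1, 9, 563], 'y': [1, 8], 'z': [6, 2]}

Answer:
{'x': [1, 9, 563], 'y': [1, 8]}
{'x': [1, 9, 563], 'y': [1, 8], 'z': [6, 2]}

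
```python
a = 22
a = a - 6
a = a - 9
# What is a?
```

Trace:
`a = 22` → a = 22
`a = a - 6` → a = 16
`a = a - 9` → a = 7
So a = 7

Answer: 7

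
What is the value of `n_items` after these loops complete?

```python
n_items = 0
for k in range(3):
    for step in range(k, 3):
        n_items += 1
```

Upper triangle: 3 + 2 + ... + 1
`n_items` takes the values: 0 → 1 → 2 → 3 → 4 → 5 → 6

Answer: 6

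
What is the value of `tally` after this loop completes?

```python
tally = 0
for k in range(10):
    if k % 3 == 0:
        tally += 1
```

Count numbers divisible by 3 in range(10)
`tally` takes the values: 0 → 1 → 2 → 3 → 4

Answer: 4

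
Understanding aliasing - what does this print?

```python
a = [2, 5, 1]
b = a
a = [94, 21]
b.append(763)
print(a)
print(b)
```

Key concept: rebinding vs mutation: a is rebound to a new list, b still points at the original.
Step by step:
`a = [2, 5, 1]` → a = [2, 5, 1]
`b = a` → b = [2, 5, 1] (same object as a)
`a = [94, 21]` → a = [94, 21]
`b.append(763)` → b = [2, 5, 1, 763]
`print(a)` → prints [94, 21]
`print(b)` → prints [2, 5, 1, 763]

Answer:
[94, 21]
[2, 5, 1, 763]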